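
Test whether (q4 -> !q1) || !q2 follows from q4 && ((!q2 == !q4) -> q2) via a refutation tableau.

Initial set: {(q4 && ((!q2 == !q4) -> q2)); !((q4 -> !q1) || !q2)}.
(q4 && ((!q2 == !q4) -> q2)): α-rule — add q4, ((!q2 == !q4) -> q2).
!((q4 -> !q1) || !q2): α-rule — add !(q4 -> !q1), !!q2.
!(q4 -> !q1): α-rule — add q4, !!q1.
((!q2 == !q4) -> q2): β-rule — branch into !(!q2 == !q4)  //  q2.
  branch 1 (add !(!q2 == !q4)):
    !(!q2 == !q4): β-rule — branch into !q2, !!q4  //  !!q2, !q4.
      branch 1.1 (add !q2, !!q4):
        × closes — contains both q2 and !q2.
      branch 1.2 (add !!q2, !q4):
        × closes — contains both q4 and !q4.
  branch 2 (add q2):
    ○ open, literals {q1=true, q2=true, q4=true}.
2 branches closed, 1 open.
An open branch gives a countermodel: q1=true, q2=true, q4=true (unmentioned atoms arbitrary); the premises hold there but the conclusion fails.

No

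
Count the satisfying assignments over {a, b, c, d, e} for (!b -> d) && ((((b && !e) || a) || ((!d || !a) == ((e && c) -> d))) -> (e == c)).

Initial set: {T ((!b -> d) && ((((b && !e) || a) || ((!d || !a) == ((e && c) -> d))) -> (e == c)))}.
T ((!b -> d) && ((((b && !e) || a) || ((!d || !a) == ((e && c) -> d))) -> (e == c))): α-rule — add T (!b -> d), T ((((b && !e) || a) || ((!d || !a) == ((e && c) -> d))) -> (e == c)).
T (!b -> d): β-rule — branch into F !b  //  T d.
  branch 1 (add F !b):
    T ((((b && !e) || a) || ((!d || !a) == ((e && c) -> d))) -> (e == c)): β-rule — branch into F (((b && !e) || a) || ((!d || !a) == ((e && c) -> d)))  //  T (e == c).
      branch 1.1 (add F (((b && !e) || a) || ((!d || !a) == ((e && c) -> d)))):
        F (((b && !e) || a) || ((!d || !a) == ((e && c) -> d))): α-rule — add F ((b && !e) || a), F ((!d || !a) == ((e && c) -> d)).
        F ((b && !e) || a): α-rule — add F (b && !e), F a.
        F ((!d || !a) == ((e && c) -> d)): β-rule — branch into T (!d || !a), F ((e && c) -> d)  //  F (!d || !a), T ((e && c) -> d).
          branch 1.1.1 (add T (!d || !a), F ((e && c) -> d)):
            F ((e && c) -> d): α-rule — add T (e && c), F d.
            T (e && c): α-rule — add T e, T c.
            F (b && !e): β-rule — branch into F b  //  F !e.
              branch 1.1.1.1 (add F b):
                × closes — contains both b and !b.
              branch 1.1.1.2 (add F !e):
                T (!d || !a): β-rule — branch into T !d  //  T !a.
                  branch 1.1.1.2.1 (add T !d):
                    ○ open, literals {a=false, b=true, c=true, d=false, e=true}.
                  branch 1.1.1.2.2 (add T !a):
                    ○ open, literals {a=false, b=true, c=true, d=false, e=true}.
          branch 1.1.2 (add F (!d || !a), T ((e && c) -> d)):
            F (!d || !a): α-rule — add F !d, F !a.
            × closes — contains both a and !a.
      branch 1.2 (add T (e == c)):
        T (e == c): β-rule — branch into T e, T c  //  F e, F c.
          branch 1.2.1 (add T e, T c):
            ○ open, literals {b=true, c=true, e=true}.
          branch 1.2.2 (add F e, F c):
            ○ open, literals {b=true, c=false, e=false}.
  branch 2 (add T d):
    T ((((b && !e) || a) || ((!d || !a) == ((e && c) -> d))) -> (e == c)): β-rule — branch into F (((b && !e) || a) || ((!d || !a) == ((e && c) -> d)))  //  T (e == c).
      branch 2.1 (add F (((b && !e) || a) || ((!d || !a) == ((e && c) -> d)))):
        F (((b && !e) || a) || ((!d || !a) == ((e && c) -> d))): α-rule — add F ((b && !e) || a), F ((!d || !a) == ((e && c) -> d)).
        F ((b && !e) || a): α-rule — add F (b && !e), F a.
        F ((!d || !a) == ((e && c) -> d)): β-rule — branch into T (!d || !a), F ((e && c) -> d)  //  F (!d || !a), T ((e && c) -> d).
          branch 2.1.1 (add T (!d || !a), F ((e && c) -> d)):
            F ((e && c) -> d): α-rule — add T (e && c), F d.
            × closes — contains both d and !d.
          branch 2.1.2 (add F (!d || !a), T ((e && c) -> d)):
            F (!d || !a): α-rule — add F !d, F !a.
            × closes — contains both a and !a.
      branch 2.2 (add T (e == c)):
        T (e == c): β-rule — branch into T e, T c  //  F e, F c.
          branch 2.2.1 (add T e, T c):
            ○ open, literals {c=true, d=true, e=true}.
          branch 2.2.2 (add F e, F c):
            ○ open, literals {c=false, d=true, e=false}.
4 branches closed, 6 open.
Each open branch fixes some atoms; the unmentioned ones are free. Counting distinct full assignments: branch {a=false, b=true, c=true, d=false, e=true} (none free) contributes 1 new; branch {a=false, b=true, c=true, d=false, e=true} (none free) contributes 0 new; branch {b=true, c=true, e=true} (a, d) contributes 3 new; branch {b=true, c=false, e=false} (a, d) contributes 4 new; branch {c=true, d=true, e=true} (a, b) contributes 2 new; branch {c=false, d=true, e=false} (a, b) contributes 2 new. Total: 12.

12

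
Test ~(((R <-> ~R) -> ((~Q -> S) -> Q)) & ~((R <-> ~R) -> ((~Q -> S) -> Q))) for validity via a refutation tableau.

Assume the negation and expand:
Initial set: {~~(((R <-> ~R) -> ((~Q -> S) -> Q)) & ~((R <-> ~R) -> ((~Q -> S) -> Q)))}.
~~(((R <-> ~R) -> ((~Q -> S) -> Q)) & ~((R <-> ~R) -> ((~Q -> S) -> Q))): α-rule — add ((R <-> ~R) -> ((~Q -> S) -> Q)), ~((R <-> ~R) -> ((~Q -> S) -> Q)).
~((R <-> ~R) -> ((~Q -> S) -> Q)): α-rule — add (R <-> ~R), ~((~Q -> S) -> Q).
~((~Q -> S) -> Q): α-rule — add (~Q -> S), ~Q.
((R <-> ~R) -> ((~Q -> S) -> Q)): β-rule — branch into ~(R <-> ~R)  //  ((~Q -> S) -> Q).
  branch 1 (add ~(R <-> ~R)):
    (R <-> ~R): β-rule — branch into R, ~R  //  ~R, ~~R.
      branch 1.1 (add R, ~R):
        × closes — contains both R and ~R.
      branch 1.2 (add ~R, ~~R):
        × closes — contains both R and ~R.
  branch 2 (add ((~Q -> S) -> Q)):
    (R <-> ~R): β-rule — branch into R, ~R  //  ~R, ~~R.
      branch 2.1 (add R, ~R):
        × closes — contains both R and ~R.
      branch 2.2 (add ~R, ~~R):
        × closes — contains both R and ~R.
All 4 branches close.
Every branch closed, so the negation is unsatisfiable and the formula is valid.

Valid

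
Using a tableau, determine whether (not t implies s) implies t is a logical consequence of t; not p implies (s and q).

Yes

Initial set: {T t; T (not p implies (s and q)); F ((not t implies s) implies t)}.
F ((not t implies s) implies t): α-rule — add T (not t implies s), F t.
× closes — contains both t and not t.
All 1 branch closes.
Every branch closed, so the premises entail the conclusion.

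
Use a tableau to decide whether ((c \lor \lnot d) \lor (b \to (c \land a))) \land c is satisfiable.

Initial set: {T (((c \lor \lnot d) \lor (b \to (c \land a))) \land c)}.
T (((c \lor \lnot d) \lor (b \to (c \land a))) \land c): α-rule — add T ((c \lor \lnot d) \lor (b \to (c \land a))), T c.
T ((c \lor \lnot d) \lor (b \to (c \land a))): β-rule — branch into T (c \lor \lnot d)  //  T (b \to (c \land a)).
  branch 1 (add T (c \lor \lnot d)):
    T (c \lor \lnot d): β-rule — branch into T c  //  T \lnot d.
      branch 1.1 (add T c):
        ○ open, literals {c=1}.
      branch 1.2 (add T \lnot d):
        ○ open, literals {c=1, d=0}.
  branch 2 (add T (b \to (c \land a))):
    T (b \to (c \land a)): β-rule — branch into F b  //  T (c \land a).
      branch 2.1 (add F b):
        ○ open, literals {b=0, c=1}.
      branch 2.2 (add T (c \land a)):
        T (c \land a): α-rule — add T c, T a.
        ○ open, literals {a=1, c=1}.
0 branches closed, 4 open.
An open branch gives a satisfying assignment: c=1.

Satisfiable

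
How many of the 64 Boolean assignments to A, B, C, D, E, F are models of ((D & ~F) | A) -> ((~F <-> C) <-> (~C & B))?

Initial set: {T (((D & ~F) | A) -> ((~F <-> C) <-> (~C & B)))}.
T (((D & ~F) | A) -> ((~F <-> C) <-> (~C & B))): β-rule — branch into F ((D & ~F) | A)  //  T ((~F <-> C) <-> (~C & B)).
  branch 1 (add F ((D & ~F) | A)):
    F ((D & ~F) | A): α-rule — add F (D & ~F), F A.
    F (D & ~F): β-rule — branch into F D  //  F ~F.
      branch 1.1 (add F D):
        ○ open, literals {A=F, D=F}.
      branch 1.2 (add F ~F):
        ○ open, literals {A=F, F=T}.
  branch 2 (add T ((~F <-> C) <-> (~C & B))):
    T ((~F <-> C) <-> (~C & B)): β-rule — branch into T (~F <-> C), T (~C & B)  //  F (~F <-> C), F (~C & B).
      branch 2.1 (add T (~F <-> C), T (~C & B)):
        T (~C & B): α-rule — add T ~C, T B.
        T (~F <-> C): β-rule — branch into T ~F, T C  //  F ~F, F C.
          branch 2.1.1 (add T ~F, T C):
            × closes — contains both C and ~C.
          branch 2.1.2 (add F ~F, F C):
            ○ open, literals {B=T, C=F, F=T}.
      branch 2.2 (add F (~F <-> C), F (~C & B)):
        F (~F <-> C): β-rule — branch into T ~F, F C  //  F ~F, T C.
          branch 2.2.1 (add T ~F, F C):
            F (~C & B): β-rule — branch into F ~C  //  F B.
              branch 2.2.1.1 (add F ~C):
                × closes — contains both C and ~C.
              branch 2.2.1.2 (add F B):
                ○ open, literals {B=F, C=F, F=F}.
          branch 2.2.2 (add F ~F, T C):
            F (~C & B): β-rule — branch into F ~C  //  F B.
              branch 2.2.2.1 (add F ~C):
                ○ open, literals {C=T, F=T}.
              branch 2.2.2.2 (add F B):
                ○ open, literals {B=F, C=T, F=T}.
2 branches closed, 6 open.
Each open branch fixes some atoms; the unmentioned ones are free. Counting distinct full assignments: branch {A=F, D=F} (B, C, E, F) contributes 16 new; branch {A=F, F=T} (B, C, D, E) contributes 8 new; branch {B=T, C=F, F=T} (A, D, E) contributes 4 new; branch {B=F, C=F, F=F} (A, D, E) contributes 6 new; branch {C=T, F=T} (A, B, D, E) contributes 8 new; branch {B=F, C=T, F=T} (A, D, E) contributes 0 new. Total: 42.

42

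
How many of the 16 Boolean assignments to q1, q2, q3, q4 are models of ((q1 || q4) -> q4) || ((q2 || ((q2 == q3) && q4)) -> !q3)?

Initial set: {T (((q1 || q4) -> q4) || ((q2 || ((q2 == q3) && q4)) -> !q3))}.
T (((q1 || q4) -> q4) || ((q2 || ((q2 == q3) && q4)) -> !q3)): β-rule — branch into T ((q1 || q4) -> q4)  //  T ((q2 || ((q2 == q3) && q4)) -> !q3).
  branch 1 (add T ((q1 || q4) -> q4)):
    T ((q1 || q4) -> q4): β-rule — branch into F (q1 || q4)  //  T q4.
      branch 1.1 (add F (q1 || q4)):
        F (q1 || q4): α-rule — add F q1, F q4.
        ○ open, literals {q1=0, q4=0}.
      branch 1.2 (add T q4):
        ○ open, literals {q4=1}.
  branch 2 (add T ((q2 || ((q2 == q3) && q4)) -> !q3)):
    T ((q2 || ((q2 == q3) && q4)) -> !q3): β-rule — branch into F (q2 || ((q2 == q3) && q4))  //  T !q3.
      branch 2.1 (add F (q2 || ((q2 == q3) && q4))):
        F (q2 || ((q2 == q3) && q4)): α-rule — add F q2, F ((q2 == q3) && q4).
        F ((q2 == q3) && q4): β-rule — branch into F (q2 == q3)  //  F q4.
          branch 2.1.1 (add F (q2 == q3)):
            F (q2 == q3): β-rule — branch into T q2, F q3  //  F q2, T q3.
              branch 2.1.1.1 (add T q2, F q3):
                × closes — contains both q2 and !q2.
              branch 2.1.1.2 (add F q2, T q3):
                ○ open, literals {q2=0, q3=1}.
          branch 2.1.2 (add F q4):
            ○ open, literals {q2=0, q4=0}.
      branch 2.2 (add T !q3):
        ○ open, literals {q3=0}.
1 branch closed, 5 open.
Each open branch fixes some atoms; the unmentioned ones are free. Counting distinct full assignments: branch {q1=0, q4=0} (q2, q3) contributes 4 new; branch {q4=1} (q1, q2, q3) contributes 8 new; branch {q2=0, q3=1} (q1, q4) contributes 1 new; branch {q2=0, q4=0} (q1, q3) contributes 1 new; branch {q3=0} (q1, q2, q4) contributes 1 new. Total: 15.

15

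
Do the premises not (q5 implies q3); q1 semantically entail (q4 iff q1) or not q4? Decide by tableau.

Initial set: {not (q5 implies q3); q1; not ((q4 iff q1) or not q4)}.
not (q5 implies q3): α-rule — add q5, not q3.
not ((q4 iff q1) or not q4): α-rule — add not (q4 iff q1), not not q4.
not (q4 iff q1): β-rule — branch into q4, not q1  //  not q4, q1.
  branch 1 (add q4, not q1):
    × closes — contains both q1 and not q1.
  branch 2 (add not q4, q1):
    × closes — contains both q4 and not q4.
All 2 branches close.
Every branch closed, so the premises entail the conclusion.

Yes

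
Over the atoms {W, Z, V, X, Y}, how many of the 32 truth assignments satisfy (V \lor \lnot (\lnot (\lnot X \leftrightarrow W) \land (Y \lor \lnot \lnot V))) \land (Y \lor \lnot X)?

Initial set: {((V \lor \lnot (\lnot (\lnot X \leftrightarrow W) \land (Y \lor \lnot \lnot V))) \land (Y \lor \lnot X))}.
((V \lor \lnot (\lnot (\lnot X \leftrightarrow W) \land (Y \lor \lnot \lnot V))) \land (Y \lor \lnot X)): α-rule — add (V \lor \lnot (\lnot (\lnot X \leftrightarrow W) \land (Y \lor \lnot \lnot V))), (Y \lor \lnot X).
(V \lor \lnot (\lnot (\lnot X \leftrightarrow W) \land (Y \lor \lnot \lnot V))): β-rule — branch into V  //  \lnot (\lnot (\lnot X \leftrightarrow W) \land (Y \lor \lnot \lnot V)).
  branch 1 (add V):
    (Y \lor \lnot X): β-rule — branch into Y  //  \lnot X.
      branch 1.1 (add Y):
        ○ open, literals {V=T, Y=T}.
      branch 1.2 (add \lnot X):
        ○ open, literals {V=T, X=F}.
  branch 2 (add \lnot (\lnot (\lnot X \leftrightarrow W) \land (Y \lor \lnot \lnot V))):
    (Y \lor \lnot X): β-rule — branch into Y  //  \lnot X.
      branch 2.1 (add Y):
        \lnot (\lnot (\lnot X \leftrightarrow W) \land (Y \lor \lnot \lnot V)): β-rule — branch into \lnot \lnot (\lnot X \leftrightarrow W)  //  \lnot (Y \lor \lnot \lnot V).
          branch 2.1.1 (add \lnot \lnot (\lnot X \leftrightarrow W)):
            \lnot \lnot (\lnot X \leftrightarrow W): β-rule — branch into \lnot X, W  //  \lnot \lnot X, \lnot W.
              branch 2.1.1.1 (add \lnot X, W):
                ○ open, literals {W=T, X=F, Y=T}.
              branch 2.1.1.2 (add \lnot \lnot X, \lnot W):
                ○ open, literals {W=F, X=T, Y=T}.
          branch 2.1.2 (add \lnot (Y \lor \lnot \lnot V)):
            \lnot (Y \lor \lnot \lnot V): α-rule — add \lnot Y, \lnot \lnot \lnot V.
            × closes — contains both Y and \lnot Y.
      branch 2.2 (add \lnot X):
        \lnot (\lnot (\lnot X \leftrightarrow W) \land (Y \lor \lnot \lnot V)): β-rule — branch into \lnot \lnot (\lnot X \leftrightarrow W)  //  \lnot (Y \lor \lnot \lnot V).
          branch 2.2.1 (add \lnot \lnot (\lnot X \leftrightarrow W)):
            \lnot \lnot (\lnot X \leftrightarrow W): β-rule — branch into \lnot X, W  //  \lnot \lnot X, \lnot W.
              branch 2.2.1.1 (add \lnot X, W):
                ○ open, literals {W=T, X=F}.
              branch 2.2.1.2 (add \lnot \lnot X, \lnot W):
                × closes — contains both X and \lnot X.
          branch 2.2.2 (add \lnot (Y \lor \lnot \lnot V)):
            \lnot (Y \lor \lnot \lnot V): α-rule — add \lnot Y, \lnot \lnot \lnot V.
            \lnot \lnot \lnot V: drop double negation, giving \lnot V.
            ○ open, literals {V=F, X=F, Y=F}.
2 branches closed, 6 open.
Each open branch fixes some atoms; the unmentioned ones are free. Counting distinct full assignments: branch {V=T, Y=T} (W, Z, X) contributes 8 new; branch {V=T, X=F} (W, Z, Y) contributes 4 new; branch {W=T, X=F, Y=T} (Z, V) contributes 2 new; branch {W=F, X=T, Y=T} (Z, V) contributes 2 new; branch {W=T, X=F} (Z, V, Y) contributes 2 new; branch {V=F, X=F, Y=F} (W, Z) contributes 2 new. Total: 20.

20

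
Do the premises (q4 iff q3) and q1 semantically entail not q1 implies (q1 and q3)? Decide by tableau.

Yes

Initial set: {T ((q4 iff q3) and q1); F (not q1 implies (q1 and q3))}.
T ((q4 iff q3) and q1): α-rule — add T (q4 iff q3), T q1.
F (not q1 implies (q1 and q3)): α-rule — add T not q1, F (q1 and q3).
× closes — contains both q1 and not q1.
All 1 branch closes.
Every branch closed, so the premises entail the conclusion.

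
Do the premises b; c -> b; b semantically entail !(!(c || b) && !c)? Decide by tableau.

Initial set: {b; (c -> b); b; !!(!(c || b) && !c)}.
!!(!(c || b) && !c): α-rule — add !(c || b), !c.
!(c || b): α-rule — add !c, !b.
× closes — contains both b and !b.
All 1 branch closes.
Every branch closed, so the premises entail the conclusion.

Yes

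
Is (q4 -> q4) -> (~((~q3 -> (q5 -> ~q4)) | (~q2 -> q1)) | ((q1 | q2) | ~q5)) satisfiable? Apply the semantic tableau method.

Satisfiable

Initial set: {((q4 -> q4) -> (~((~q3 -> (q5 -> ~q4)) | (~q2 -> q1)) | ((q1 | q2) | ~q5)))}.
((q4 -> q4) -> (~((~q3 -> (q5 -> ~q4)) | (~q2 -> q1)) | ((q1 | q2) | ~q5))): β-rule — branch into ~(q4 -> q4)  //  (~((~q3 -> (q5 -> ~q4)) | (~q2 -> q1)) | ((q1 | q2) | ~q5)).
  branch 1 (add ~(q4 -> q4)):
    ~(q4 -> q4): α-rule — add q4, ~q4.
    × closes — contains both q4 and ~q4.
  branch 2 (add (~((~q3 -> (q5 -> ~q4)) | (~q2 -> q1)) | ((q1 | q2) | ~q5))):
    (~((~q3 -> (q5 -> ~q4)) | (~q2 -> q1)) | ((q1 | q2) | ~q5)): β-rule — branch into ~((~q3 -> (q5 -> ~q4)) | (~q2 -> q1))  //  ((q1 | q2) | ~q5).
      branch 2.1 (add ~((~q3 -> (q5 -> ~q4)) | (~q2 -> q1))):
        ~((~q3 -> (q5 -> ~q4)) | (~q2 -> q1)): α-rule — add ~(~q3 -> (q5 -> ~q4)), ~(~q2 -> q1).
        ~(~q3 -> (q5 -> ~q4)): α-rule — add ~q3, ~(q5 -> ~q4).
        ~(~q2 -> q1): α-rule — add ~q2, ~q1.
        ~(q5 -> ~q4): α-rule — add q5, ~~q4.
        ○ open, literals {q1=false, q2=false, q3=false, q4=true, q5=true}.
      branch 2.2 (add ((q1 | q2) | ~q5)):
        ((q1 | q2) | ~q5): β-rule — branch into (q1 | q2)  //  ~q5.
          branch 2.2.1 (add (q1 | q2)):
            (q1 | q2): β-rule — branch into q1  //  q2.
              branch 2.2.1.1 (add q1):
                ○ open, literals {q1=true}.
              branch 2.2.1.2 (add q2):
                ○ open, literals {q2=true}.
          branch 2.2.2 (add ~q5):
            ○ open, literals {q5=false}.
1 branch closed, 4 open.
An open branch gives a satisfying assignment: q1=false, q2=false, q3=false, q4=true, q5=true.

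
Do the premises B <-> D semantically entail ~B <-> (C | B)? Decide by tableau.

No

Initial set: {(B <-> D); ~(~B <-> (C | B))}.
(B <-> D): β-rule — branch into B, D  //  ~B, ~D.
  branch 1 (add B, D):
    ~(~B <-> (C | B)): β-rule — branch into ~B, ~(C | B)  //  ~~B, (C | B).
      branch 1.1 (add ~B, ~(C | B)):
        × closes — contains both B and ~B.
      branch 1.2 (add ~~B, (C | B)):
        (C | B): β-rule — branch into C  //  B.
          branch 1.2.1 (add C):
            ○ open, literals {B=1, C=1, D=1}.
          branch 1.2.2 (add B):
            ○ open, literals {B=1, D=1}.
  branch 2 (add ~B, ~D):
    ~(~B <-> (C | B)): β-rule — branch into ~B, ~(C | B)  //  ~~B, (C | B).
      branch 2.1 (add ~B, ~(C | B)):
        ~(C | B): α-rule — add ~C, ~B.
        ○ open, literals {B=0, C=0, D=0}.
      branch 2.2 (add ~~B, (C | B)):
        × closes — contains both B and ~B.
2 branches closed, 3 open.
An open branch gives a countermodel: B=1, C=1, D=1 (unmentioned atoms arbitrary); the premises hold there but the conclusion fails.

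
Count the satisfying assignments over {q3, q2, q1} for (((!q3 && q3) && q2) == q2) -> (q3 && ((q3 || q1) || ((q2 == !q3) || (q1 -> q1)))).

Initial set: {((((!q3 && q3) && q2) == q2) -> (q3 && ((q3 || q1) || ((q2 == !q3) || (q1 -> q1)))))}.
((((!q3 && q3) && q2) == q2) -> (q3 && ((q3 || q1) || ((q2 == !q3) || (q1 -> q1))))): β-rule — branch into !(((!q3 && q3) && q2) == q2)  //  (q3 && ((q3 || q1) || ((q2 == !q3) || (q1 -> q1)))).
  branch 1 (add !(((!q3 && q3) && q2) == q2)):
    !(((!q3 && q3) && q2) == q2): β-rule — branch into ((!q3 && q3) && q2), !q2  //  !((!q3 && q3) && q2), q2.
      branch 1.1 (add ((!q3 && q3) && q2), !q2):
        ((!q3 && q3) && q2): α-rule — add (!q3 && q3), q2.
        × closes — contains both q2 and !q2.
      branch 1.2 (add !((!q3 && q3) && q2), q2):
        !((!q3 && q3) && q2): β-rule — branch into !(!q3 && q3)  //  !q2.
          branch 1.2.1 (add !(!q3 && q3)):
            !(!q3 && q3): β-rule — branch into !!q3  //  !q3.
              branch 1.2.1.1 (add !!q3):
                ○ open, literals {q2=true, q3=true}.
              branch 1.2.1.2 (add !q3):
                ○ open, literals {q2=true, q3=false}.
          branch 1.2.2 (add !q2):
            × closes — contains both q2 and !q2.
  branch 2 (add (q3 && ((q3 || q1) || ((q2 == !q3) || (q1 -> q1))))):
    (q3 && ((q3 || q1) || ((q2 == !q3) || (q1 -> q1)))): α-rule — add q3, ((q3 || q1) || ((q2 == !q3) || (q1 -> q1))).
    ((q3 || q1) || ((q2 == !q3) || (q1 -> q1))): β-rule — branch into (q3 || q1)  //  ((q2 == !q3) || (q1 -> q1)).
      branch 2.1 (add (q3 || q1)):
        (q3 || q1): β-rule — branch into q3  //  q1.
          branch 2.1.1 (add q3):
            ○ open, literals {q3=true}.
          branch 2.1.2 (add q1):
            ○ open, literals {q1=true, q3=true}.
      branch 2.2 (add ((q2 == !q3) || (q1 -> q1))):
        ((q2 == !q3) || (q1 -> q1)): β-rule — branch into (q2 == !q3)  //  (q1 -> q1).
          branch 2.2.1 (add (q2 == !q3)):
            (q2 == !q3): β-rule — branch into q2, !q3  //  !q2, !!q3.
              branch 2.2.1.1 (add q2, !q3):
                × closes — contains both q3 and !q3.
              branch 2.2.1.2 (add !q2, !!q3):
                ○ open, literals {q2=false, q3=true}.
          branch 2.2.2 (add (q1 -> q1)):
            (q1 -> q1): β-rule — branch into !q1  //  q1.
              branch 2.2.2.1 (add !q1):
                ○ open, literals {q1=false, q3=true}.
              branch 2.2.2.2 (add q1):
                ○ open, literals {q1=true, q3=true}.
3 branches closed, 7 open.
Each open branch fixes some atoms; the unmentioned ones are free. Counting distinct full assignments: branch {q2=true, q3=true} (q1) contributes 2 new; branch {q2=true, q3=false} (q1) contributes 2 new; branch {q3=true} (q2, q1) contributes 2 new; branch {q1=true, q3=true} (q2) contributes 0 new; branch {q2=false, q3=true} (q1) contributes 0 new; branch {q1=false, q3=true} (q2) contributes 0 new; branch {q1=true, q3=true} (q2) contributes 0 new. Total: 6.

6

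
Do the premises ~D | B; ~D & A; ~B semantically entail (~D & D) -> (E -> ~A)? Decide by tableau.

Initial set: {T (~D | B); T (~D & A); T ~B; F ((~D & D) -> (E -> ~A))}.
T (~D & A): α-rule — add T ~D, T A.
F ((~D & D) -> (E -> ~A)): α-rule — add T (~D & D), F (E -> ~A).
T (~D & D): α-rule — add T ~D, T D.
× closes — contains both D and ~D.
All 1 branch closes.
Every branch closed, so the premises entail the conclusion.

Yes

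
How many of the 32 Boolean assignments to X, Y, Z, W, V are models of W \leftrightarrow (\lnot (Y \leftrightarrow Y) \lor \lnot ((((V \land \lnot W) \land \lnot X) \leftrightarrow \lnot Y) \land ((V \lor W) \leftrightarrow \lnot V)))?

Initial set: {T (W \leftrightarrow (\lnot (Y \leftrightarrow Y) \lor \lnot ((((V \land \lnot W) \land \lnot X) \leftrightarrow \lnot Y) \land ((V \lor W) \leftrightarrow \lnot V))))}.
T (W \leftrightarrow (\lnot (Y \leftrightarrow Y) \lor \lnot ((((V \land \lnot W) \land \lnot X) \leftrightarrow \lnot Y) \land ((V \lor W) \leftrightarrow \lnot V)))): β-rule — branch into T W, T (\lnot (Y \leftrightarrow Y) \lor \lnot ((((V \land \lnot W) \land \lnot X) \leftrightarrow \lnot Y) \land ((V \lor W) \leftrightarrow \lnot V)))  //  F W, F (\lnot (Y \leftrightarrow Y) \lor \lnot ((((V \land \lnot W) \land \lnot X) \leftrightarrow \lnot Y) \land ((V \lor W) \leftrightarrow \lnot V))).
  branch 1 (add T W, T (\lnot (Y \leftrightarrow Y) \lor \lnot ((((V \land \lnot W) \land \lnot X) \leftrightarrow \lnot Y) \land ((V \lor W) \leftrightarrow \lnot V)))):
    T (\lnot (Y \leftrightarrow Y) \lor \lnot ((((V \land \lnot W) \land \lnot X) \leftrightarrow \lnot Y) \land ((V \lor W) \leftrightarrow \lnot V))): β-rule — branch into T \lnot (Y \leftrightarrow Y)  //  T \lnot ((((V \land \lnot W) \land \lnot X) \leftrightarrow \lnot Y) \land ((V \lor W) \leftrightarrow \lnot V)).
      branch 1.1 (add T \lnot (Y \leftrightarrow Y)):
        T \lnot (Y \leftrightarrow Y): β-rule — branch into T Y, F Y  //  F Y, T Y.
          branch 1.1.1 (add T Y, F Y):
            × closes — contains both Y and \lnot Y.
          branch 1.1.2 (add F Y, T Y):
            × closes — contains both Y and \lnot Y.
      branch 1.2 (add T \lnot ((((V \land \lnot W) \land \lnot X) \leftrightarrow \lnot Y) \land ((V \lor W) \leftrightarrow \lnot V))):
        T \lnot ((((V \land \lnot W) \land \lnot X) \leftrightarrow \lnot Y) \land ((V \lor W) \leftrightarrow \lnot V)): β-rule — branch into F (((V \land \lnot W) \land \lnot X) \leftrightarrow \lnot Y)  //  F ((V \lor W) \leftrightarrow \lnot V).
          branch 1.2.1 (add F (((V \land \lnot W) \land \lnot X) \leftrightarrow \lnot Y)):
            F (((V \land \lnot W) \land \lnot X) \leftrightarrow \lnot Y): β-rule — branch into T ((V \land \lnot W) \land \lnot X), F \lnot Y  //  F ((V \land \lnot W) \land \lnot X), T \lnot Y.
              branch 1.2.1.1 (add T ((V \land \lnot W) \land \lnot X), F \lnot Y):
                T ((V \land \lnot W) \land \lnot X): α-rule — add T (V \land \lnot W), T \lnot X.
                T (V \land \lnot W): α-rule — add T V, T \lnot W.
                × closes — contains both W and \lnot W.
              branch 1.2.1.2 (add F ((V \land \lnot W) \land \lnot X), T \lnot Y):
                F ((V \land \lnot W) \land \lnot X): β-rule — branch into F (V \land \lnot W)  //  F \lnot X.
                  branch 1.2.1.2.1 (add F (V \land \lnot W)):
                    F (V \land \lnot W): β-rule — branch into F V  //  F \lnot W.
                      branch 1.2.1.2.1.1 (add F V):
                        ○ open, literals {V=F, W=T, Y=F}.
                      branch 1.2.1.2.1.2 (add F \lnot W):
                        ○ open, literals {W=T, Y=F}.
                  branch 1.2.1.2.2 (add F \lnot X):
                    ○ open, literals {W=T, X=T, Y=F}.
          branch 1.2.2 (add F ((V \lor W) \leftrightarrow \lnot V)):
            F ((V \lor W) \leftrightarrow \lnot V): β-rule — branch into T (V \lor W), F \lnot V  //  F (V \lor W), T \lnot V.
              branch 1.2.2.1 (add T (V \lor W), F \lnot V):
                T (V \lor W): β-rule — branch into T V  //  T W.
                  branch 1.2.2.1.1 (add T V):
                    ○ open, literals {V=T, W=T}.
                  branch 1.2.2.1.2 (add T W):
                    ○ open, literals {V=T, W=T}.
              branch 1.2.2.2 (add F (V \lor W), T \lnot V):
                F (V \lor W): α-rule — add F V, F W.
                × closes — contains both W and \lnot W.
  branch 2 (add F W, F (\lnot (Y \leftrightarrow Y) \lor \lnot ((((V \land \lnot W) \land \lnot X) \leftrightarrow \lnot Y) \land ((V \lor W) \leftrightarrow \lnot V)))):
    F (\lnot (Y \leftrightarrow Y) \lor \lnot ((((V \land \lnot W) \land \lnot X) \leftrightarrow \lnot Y) \land ((V \lor W) \leftrightarrow \lnot V))): α-rule — add F \lnot (Y \leftrightarrow Y), F \lnot ((((V \land \lnot W) \land \lnot X) \leftrightarrow \lnot Y) \land ((V \lor W) \leftrightarrow \lnot V)).
    F \lnot ((((V \land \lnot W) \land \lnot X) \leftrightarrow \lnot Y) \land ((V \lor W) \leftrightarrow \lnot V)): α-rule — add T (((V \land \lnot W) \land \lnot X) \leftrightarrow \lnot Y), T ((V \lor W) \leftrightarrow \lnot V).
    F \lnot (Y \leftrightarrow Y): β-rule — branch into T Y, T Y  //  F Y, F Y.
      branch 2.1 (add T Y, T Y):
        T (((V \land \lnot W) \land \lnot X) \leftrightarrow \lnot Y): β-rule — branch into T ((V \land \lnot W) \land \lnot X), T \lnot Y  //  F ((V \land \lnot W) \land \lnot X), F \lnot Y.
          branch 2.1.1 (add T ((V \land \lnot W) \land \lnot X), T \lnot Y):
            × closes — contains both Y and \lnot Y.
          branch 2.1.2 (add F ((V \land \lnot W) \land \lnot X), F \lnot Y):
            T ((V \lor W) \leftrightarrow \lnot V): β-rule — branch into T (V \lor W), T \lnot V  //  F (V \lor W), F \lnot V.
              branch 2.1.2.1 (add T (V \lor W), T \lnot V):
                F ((V \land \lnot W) \land \lnot X): β-rule — branch into F (V \land \lnot W)  //  F \lnot X.
                  branch 2.1.2.1.1 (add F (V \land \lnot W)):
                    T (V \lor W): β-rule — branch into T V  //  T W.
                      branch 2.1.2.1.1.1 (add T V):
                        × closes — contains both V and \lnot V.
                      branch 2.1.2.1.1.2 (add T W):
                        × closes — contains both W and \lnot W.
                  branch 2.1.2.1.2 (add F \lnot X):
                    T (V \lor W): β-rule — branch into T V  //  T W.
                      branch 2.1.2.1.2.1 (add T V):
                        × closes — contains both V and \lnot V.
                      branch 2.1.2.1.2.2 (add T W):
                        × closes — contains both W and \lnot W.
              branch 2.1.2.2 (add F (V \lor W), F \lnot V):
                F (V \lor W): α-rule — add F V, F W.
                × closes — contains both V and \lnot V.
      branch 2.2 (add F Y, F Y):
        T (((V \land \lnot W) \land \lnot X) \leftrightarrow \lnot Y): β-rule — branch into T ((V \land \lnot W) \land \lnot X), T \lnot Y  //  F ((V \land \lnot W) \land \lnot X), F \lnot Y.
          branch 2.2.1 (add T ((V \land \lnot W) \land \lnot X), T \lnot Y):
            T ((V \land \lnot W) \land \lnot X): α-rule — add T (V \land \lnot W), T \lnot X.
            T (V \land \lnot W): α-rule — add T V, T \lnot W.
            T ((V \lor W) \leftrightarrow \lnot V): β-rule — branch into T (V \lor W), T \lnot V  //  F (V \lor W), F \lnot V.
              branch 2.2.1.1 (add T (V \lor W), T \lnot V):
                × closes — contains both V and \lnot V.
              branch 2.2.1.2 (add F (V \lor W), F \lnot V):
                F (V \lor W): α-rule — add F V, F W.
                × closes — contains both V and \lnot V.
          branch 2.2.2 (add F ((V \land \lnot W) \land \lnot X), F \lnot Y):
            × closes — contains both Y and \lnot Y.
13 branches closed, 5 open.
Each open branch fixes some atoms; the unmentioned ones are free. Counting distinct full assignments: branch {V=F, W=T, Y=F} (X, Z) contributes 4 new; branch {W=T, Y=F} (X, Z, V) contributes 4 new; branch {W=T, X=T, Y=F} (Z, V) contributes 0 new; branch {V=T, W=T} (X, Y, Z) contributes 4 new; branch {V=T, W=T} (X, Y, Z) contributes 0 new. Total: 12.

12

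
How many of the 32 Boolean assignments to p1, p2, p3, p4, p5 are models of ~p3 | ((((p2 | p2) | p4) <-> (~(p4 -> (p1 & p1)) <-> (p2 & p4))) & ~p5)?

20

Initial set: {(~p3 | ((((p2 | p2) | p4) <-> (~(p4 -> (p1 & p1)) <-> (p2 & p4))) & ~p5))}.
(~p3 | ((((p2 | p2) | p4) <-> (~(p4 -> (p1 & p1)) <-> (p2 & p4))) & ~p5)): β-rule — branch into ~p3  //  ((((p2 | p2) | p4) <-> (~(p4 -> (p1 & p1)) <-> (p2 & p4))) & ~p5).
  branch 1 (add ~p3):
    ○ open, literals {p3=0}.
  branch 2 (add ((((p2 | p2) | p4) <-> (~(p4 -> (p1 & p1)) <-> (p2 & p4))) & ~p5)):
    ((((p2 | p2) | p4) <-> (~(p4 -> (p1 & p1)) <-> (p2 & p4))) & ~p5): α-rule — add (((p2 | p2) | p4) <-> (~(p4 -> (p1 & p1)) <-> (p2 & p4))), ~p5.
    (((p2 | p2) | p4) <-> (~(p4 -> (p1 & p1)) <-> (p2 & p4))): β-rule — branch into ((p2 | p2) | p4), (~(p4 -> (p1 & p1)) <-> (p2 & p4))  //  ~((p2 | p2) | p4), ~(~(p4 -> (p1 & p1)) <-> (p2 & p4)).
      branch 2.1 (add ((p2 | p2) | p4), (~(p4 -> (p1 & p1)) <-> (p2 & p4))):
        ((p2 | p2) | p4): β-rule — branch into (p2 | p2)  //  p4.
          branch 2.1.1 (add (p2 | p2)):
            (~(p4 -> (p1 & p1)) <-> (p2 & p4)): β-rule — branch into ~(p4 -> (p1 & p1)), (p2 & p4)  //  ~~(p4 -> (p1 & p1)), ~(p2 & p4).
              branch 2.1.1.1 (add ~(p4 -> (p1 & p1)), (p2 & p4)):
                ~(p4 -> (p1 & p1)): α-rule — add p4, ~(p1 & p1).
                (p2 & p4): α-rule — add p2, p4.
                (p2 | p2): β-rule — branch into p2  //  p2.
                  branch 2.1.1.1.1 (add p2):
                    ~(p1 & p1): β-rule — branch into ~p1  //  ~p1.
                      branch 2.1.1.1.1.1 (add ~p1):
                        ○ open, literals {p1=0, p2=1, p4=1, p5=0}.
                      branch 2.1.1.1.1.2 (add ~p1):
                        ○ open, literals {p1=0, p2=1, p4=1, p5=0}.
                  branch 2.1.1.1.2 (add p2):
                    ~(p1 & p1): β-rule — branch into ~p1  //  ~p1.
                      branch 2.1.1.1.2.1 (add ~p1):
                        ○ open, literals {p1=0, p2=1, p4=1, p5=0}.
                      branch 2.1.1.1.2.2 (add ~p1):
                        ○ open, literals {p1=0, p2=1, p4=1, p5=0}.
              branch 2.1.1.2 (add ~~(p4 -> (p1 & p1)), ~(p2 & p4)):
                (p2 | p2): β-rule — branch into p2  //  p2.
                  branch 2.1.1.2.1 (add p2):
                    ~~(p4 -> (p1 & p1)): β-rule — branch into ~p4  //  (p1 & p1).
                      branch 2.1.1.2.1.1 (add ~p4):
                        ~(p2 & p4): β-rule — branch into ~p2  //  ~p4.
                          branch 2.1.1.2.1.1.1 (add ~p2):
                            × closes — contains both p2 and ~p2.
                          branch 2.1.1.2.1.1.2 (add ~p4):
                            ○ open, literals {p2=1, p4=0, p5=0}.
                      branch 2.1.1.2.1.2 (add (p1 & p1)):
                        (p1 & p1): α-rule — add p1, p1.
                        ~(p2 & p4): β-rule — branch into ~p2  //  ~p4.
                          branch 2.1.1.2.1.2.1 (add ~p2):
                            × closes — contains both p2 and ~p2.
                          branch 2.1.1.2.1.2.2 (add ~p4):
                            ○ open, literals {p1=1, p2=1, p4=0, p5=0}.
                  branch 2.1.1.2.2 (add p2):
                    ~~(p4 -> (p1 & p1)): β-rule — branch into ~p4  //  (p1 & p1).
                      branch 2.1.1.2.2.1 (add ~p4):
                        ~(p2 & p4): β-rule — branch into ~p2  //  ~p4.
                          branch 2.1.1.2.2.1.1 (add ~p2):
                            × closes — contains both p2 and ~p2.
                          branch 2.1.1.2.2.1.2 (add ~p4):
                            ○ open, literals {p2=1, p4=0, p5=0}.
                      branch 2.1.1.2.2.2 (add (p1 & p1)):
                        (p1 & p1): α-rule — add p1, p1.
                        ~(p2 & p4): β-rule — branch into ~p2  //  ~p4.
                          branch 2.1.1.2.2.2.1 (add ~p2):
                            × closes — contains both p2 and ~p2.
                          branch 2.1.1.2.2.2.2 (add ~p4):
                            ○ open, literals {p1=1, p2=1, p4=0, p5=0}.
          branch 2.1.2 (add p4):
            (~(p4 -> (p1 & p1)) <-> (p2 & p4)): β-rule — branch into ~(p4 -> (p1 & p1)), (p2 & p4)  //  ~~(p4 -> (p1 & p1)), ~(p2 & p4).
              branch 2.1.2.1 (add ~(p4 -> (p1 & p1)), (p2 & p4)):
                ~(p4 -> (p1 & p1)): α-rule — add p4, ~(p1 & p1).
                (p2 & p4): α-rule — add p2, p4.
                ~(p1 & p1): β-rule — branch into ~p1  //  ~p1.
                  branch 2.1.2.1.1 (add ~p1):
                    ○ open, literals {p1=0, p2=1, p4=1, p5=0}.
                  branch 2.1.2.1.2 (add ~p1):
                    ○ open, literals {p1=0, p2=1, p4=1, p5=0}.
              branch 2.1.2.2 (add ~~(p4 -> (p1 & p1)), ~(p2 & p4)):
                ~~(p4 -> (p1 & p1)): β-rule — branch into ~p4  //  (p1 & p1).
                  branch 2.1.2.2.1 (add ~p4):
                    × closes — contains both p4 and ~p4.
                  branch 2.1.2.2.2 (add (p1 & p1)):
                    (p1 & p1): α-rule — add p1, p1.
                    ~(p2 & p4): β-rule — branch into ~p2  //  ~p4.
                      branch 2.1.2.2.2.1 (add ~p2):
                        ○ open, literals {p1=1, p2=0, p4=1, p5=0}.
                      branch 2.1.2.2.2.2 (add ~p4):
                        × closes — contains both p4 and ~p4.
      branch 2.2 (add ~((p2 | p2) | p4), ~(~(p4 -> (p1 & p1)) <-> (p2 & p4))):
        ~((p2 | p2) | p4): α-rule — add ~(p2 | p2), ~p4.
        ~(p2 | p2): α-rule — add ~p2, ~p2.
        ~(~(p4 -> (p1 & p1)) <-> (p2 & p4)): β-rule — branch into ~(p4 -> (p1 & p1)), ~(p2 & p4)  //  ~~(p4 -> (p1 & p1)), (p2 & p4).
          branch 2.2.1 (add ~(p4 -> (p1 & p1)), ~(p2 & p4)):
            ~(p4 -> (p1 & p1)): α-rule — add p4, ~(p1 & p1).
            × closes — contains both p4 and ~p4.
          branch 2.2.2 (add ~~(p4 -> (p1 & p1)), (p2 & p4)):
            (p2 & p4): α-rule — add p2, p4.
            × closes — contains both p2 and ~p2.
8 branches closed, 12 open.
Each open branch fixes some atoms; the unmentioned ones are free. Counting distinct full assignments: branch {p3=0} (p1, p2, p4, p5) contributes 16 new; branch {p1=0, p2=1, p4=1, p5=0} (p3) contributes 1 new; branch {p1=0, p2=1, p4=1, p5=0} (p3) contributes 0 new; branch {p1=0, p2=1, p4=1, p5=0} (p3) contributes 0 new; branch {p1=0, p2=1, p4=1, p5=0} (p3) contributes 0 new; branch {p2=1, p4=0, p5=0} (p1, p3) contributes 2 new; branch {p1=1, p2=1, p4=0, p5=0} (p3) contributes 0 new; branch {p2=1, p4=0, p5=0} (p1, p3) contributes 0 new; branch {p1=1, p2=1, p4=0, p5=0} (p3) contributes 0 new; branch {p1=0, p2=1, p4=1, p5=0} (p3) contributes 0 new; branch {p1=0, p2=1, p4=1, p5=0} (p3) contributes 0 new; branch {p1=1, p2=0, p4=1, p5=0} (p3) contributes 1 new. Total: 20.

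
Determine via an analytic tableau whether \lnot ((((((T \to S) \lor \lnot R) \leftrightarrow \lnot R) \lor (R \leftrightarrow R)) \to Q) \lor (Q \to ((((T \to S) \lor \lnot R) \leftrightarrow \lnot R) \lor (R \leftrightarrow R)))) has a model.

Initial set: {\lnot ((((((T \to S) \lor \lnot R) \leftrightarrow \lnot R) \lor (R \leftrightarrow R)) \to Q) \lor (Q \to ((((T \to S) \lor \lnot R) \leftrightarrow \lnot R) \lor (R \leftrightarrow R))))}.
\lnot ((((((T \to S) \lor \lnot R) \leftrightarrow \lnot R) \lor (R \leftrightarrow R)) \to Q) \lor (Q \to ((((T \to S) \lor \lnot R) \leftrightarrow \lnot R) \lor (R \leftrightarrow R)))): α-rule — add \lnot (((((T \to S) \lor \lnot R) \leftrightarrow \lnot R) \lor (R \leftrightarrow R)) \to Q), \lnot (Q \to ((((T \to S) \lor \lnot R) \leftrightarrow \lnot R) \lor (R \leftrightarrow R))).
\lnot (((((T \to S) \lor \lnot R) \leftrightarrow \lnot R) \lor (R \leftrightarrow R)) \to Q): α-rule — add ((((T \to S) \lor \lnot R) \leftrightarrow \lnot R) \lor (R \leftrightarrow R)), \lnot Q.
\lnot (Q \to ((((T \to S) \lor \lnot R) \leftrightarrow \lnot R) \lor (R \leftrightarrow R))): α-rule — add Q, \lnot ((((T \to S) \lor \lnot R) \leftrightarrow \lnot R) \lor (R \leftrightarrow R)).
× closes — contains both Q and \lnot Q.
All 1 branch closes.
Every branch closed; the formula is unsatisfiable.

Unsatisfiable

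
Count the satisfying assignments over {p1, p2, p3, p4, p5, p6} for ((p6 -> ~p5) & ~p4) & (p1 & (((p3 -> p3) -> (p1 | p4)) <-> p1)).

12

Initial set: {(((p6 -> ~p5) & ~p4) & (p1 & (((p3 -> p3) -> (p1 | p4)) <-> p1)))}.
(((p6 -> ~p5) & ~p4) & (p1 & (((p3 -> p3) -> (p1 | p4)) <-> p1))): α-rule — add ((p6 -> ~p5) & ~p4), (p1 & (((p3 -> p3) -> (p1 | p4)) <-> p1)).
((p6 -> ~p5) & ~p4): α-rule — add (p6 -> ~p5), ~p4.
(p1 & (((p3 -> p3) -> (p1 | p4)) <-> p1)): α-rule — add p1, (((p3 -> p3) -> (p1 | p4)) <-> p1).
(p6 -> ~p5): β-rule — branch into ~p6  //  ~p5.
  branch 1 (add ~p6):
    (((p3 -> p3) -> (p1 | p4)) <-> p1): β-rule — branch into ((p3 -> p3) -> (p1 | p4)), p1  //  ~((p3 -> p3) -> (p1 | p4)), ~p1.
      branch 1.1 (add ((p3 -> p3) -> (p1 | p4)), p1):
        ((p3 -> p3) -> (p1 | p4)): β-rule — branch into ~(p3 -> p3)  //  (p1 | p4).
          branch 1.1.1 (add ~(p3 -> p3)):
            ~(p3 -> p3): α-rule — add p3, ~p3.
            × closes — contains both p3 and ~p3.
          branch 1.1.2 (add (p1 | p4)):
            (p1 | p4): β-rule — branch into p1  //  p4.
              branch 1.1.2.1 (add p1):
                ○ open, literals {p1=1, p4=0, p6=0}.
              branch 1.1.2.2 (add p4):
                × closes — contains both p4 and ~p4.
      branch 1.2 (add ~((p3 -> p3) -> (p1 | p4)), ~p1):
        × closes — contains both p1 and ~p1.
  branch 2 (add ~p5):
    (((p3 -> p3) -> (p1 | p4)) <-> p1): β-rule — branch into ((p3 -> p3) -> (p1 | p4)), p1  //  ~((p3 -> p3) -> (p1 | p4)), ~p1.
      branch 2.1 (add ((p3 -> p3) -> (p1 | p4)), p1):
        ((p3 -> p3) -> (p1 | p4)): β-rule — branch into ~(p3 -> p3)  //  (p1 | p4).
          branch 2.1.1 (add ~(p3 -> p3)):
            ~(p3 -> p3): α-rule — add p3, ~p3.
            × closes — contains both p3 and ~p3.
          branch 2.1.2 (add (p1 | p4)):
            (p1 | p4): β-rule — branch into p1  //  p4.
              branch 2.1.2.1 (add p1):
                ○ open, literals {p1=1, p4=0, p5=0}.
              branch 2.1.2.2 (add p4):
                × closes — contains both p4 and ~p4.
      branch 2.2 (add ~((p3 -> p3) -> (p1 | p4)), ~p1):
        × closes — contains both p1 and ~p1.
6 branches closed, 2 open.
Each open branch fixes some atoms; the unmentioned ones are free. Counting distinct full assignments: branch {p1=1, p4=0, p6=0} (p2, p3, p5) contributes 8 new; branch {p1=1, p4=0, p5=0} (p2, p3, p6) contributes 4 new. Total: 12.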